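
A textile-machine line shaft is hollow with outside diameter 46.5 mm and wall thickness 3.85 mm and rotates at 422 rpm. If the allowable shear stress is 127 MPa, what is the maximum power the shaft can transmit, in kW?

57.1 kW

J = π(d_o⁴ − d_i⁴)/32 = π(0.0465⁴ − 0.0388⁴)/32 = 2.365×10^-7 m⁴.
T_max = τ_allow·J/r = 1.27×10^8 × 2.365×10^-7 / 0.0232 = 1292 N·m.
ω = 2π·422/60 = 44.19 rad/s, so P_max = T_max·ω = 5.709×10^4 W.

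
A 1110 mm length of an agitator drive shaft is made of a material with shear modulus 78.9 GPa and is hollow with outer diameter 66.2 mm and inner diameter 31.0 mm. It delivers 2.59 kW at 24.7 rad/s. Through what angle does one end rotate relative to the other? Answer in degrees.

0.0471°

ω = 24.7 rad/s, so T = P/ω = 2.59×10³ / 24.70 = 104.9 N·m.
J = π(d_o⁴ − d_i⁴)/32 = π(0.0662⁴ − 0.0310⁴)/32 = 1.795×10^-6 m⁴.
θ = T·L/(G·J) = 104.9 × 1.11 / (78.9×10⁹ × 1.795×10^-6) = 8.219×10^-4 rad.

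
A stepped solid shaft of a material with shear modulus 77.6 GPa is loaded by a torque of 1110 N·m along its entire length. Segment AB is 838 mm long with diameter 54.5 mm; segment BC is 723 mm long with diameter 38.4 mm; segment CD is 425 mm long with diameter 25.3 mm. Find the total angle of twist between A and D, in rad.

0.213 rad

J_AB = π(0.0545)⁴/32 = 8.66×10^-7 m⁴; J_BC = π(0.0384)⁴/32 = 2.13×10^-7 m⁴; J_CD = π(0.0253)⁴/32 = 4.02×10^-8 m⁴.
θ = (T/G)·Σ L_i/J_i = (1110/77.6×10⁹)·(0.838/8.66×10^-7 + 0.723/2.13×10^-7 + 0.425/4.02×10^-8) = 0.2134 rad.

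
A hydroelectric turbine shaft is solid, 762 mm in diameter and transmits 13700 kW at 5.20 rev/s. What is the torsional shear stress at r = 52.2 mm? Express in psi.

ω = 2π·5.20 = 32.67 rad/s, so T = P/ω = 13700×10³ / 32.67 = 419300 N·m.
J = πd⁴/32 = π(0.762)⁴/32 = 0.03310 m⁴.
Shear stress varies linearly with radius: τ = T·r/J = 419300 × 0.0522 / 0.03310 = 6.613×10^5 Pa.

95.9 psi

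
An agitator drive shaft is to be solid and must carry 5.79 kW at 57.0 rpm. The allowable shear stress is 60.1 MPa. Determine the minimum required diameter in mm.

43.5 mm

ω = 2π·57.0/60 = 5.969 rad/s, so T = P/ω = 5.79×10³ / 5.969 = 970.0 N·m.
For a solid shaft τ_max = 16T/(πd³), so d = (16T/(π τ_allow))^(1/3) = (16·970.0/(π·6.01×10^7))^(1/3) = 0.04348 m.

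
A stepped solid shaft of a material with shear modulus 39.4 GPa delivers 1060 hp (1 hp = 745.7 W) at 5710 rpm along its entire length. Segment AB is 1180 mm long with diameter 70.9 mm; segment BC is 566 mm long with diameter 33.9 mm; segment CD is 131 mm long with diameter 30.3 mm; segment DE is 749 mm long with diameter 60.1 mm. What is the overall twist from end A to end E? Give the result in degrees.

ω = 2π·5710/60 = 597.9 rad/s, so T = P/ω = 1060×745.7 / 597.9 = 1322 N·m.
J_AB = π(0.0709)⁴/32 = 2.48×10^-6 m⁴; J_BC = π(0.0339)⁴/32 = 1.30×10^-7 m⁴; J_CD = π(0.0303)⁴/32 = 8.28×10^-8 m⁴; J_DE = π(0.0601)⁴/32 = 1.28×10^-6 m⁴.
θ = (T/G)·Σ L_i/J_i = (1322/39.4×10⁹)·(1.18/2.48×10^-6 + 0.566/1.30×10^-7 + 0.131/8.28×10^-8 + 0.749/1.28×10^-6) = 0.2352 rad.

13.5°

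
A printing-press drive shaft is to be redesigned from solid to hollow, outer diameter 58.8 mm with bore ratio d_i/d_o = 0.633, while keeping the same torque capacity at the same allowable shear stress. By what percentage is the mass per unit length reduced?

32.7 %

Equal τ_max and T ⇒ the solid shaft needs d_s³ = d_o³(1−k⁴), so d_s = 58.8·(1−0.633⁴)^(1/3) = 55.47 mm.
Area ratio A_h/A_s = d_o²(1−k²)/d_s² = (1−k²)/(1−k⁴)^(2/3) = 0.6735.
Mass saving = 1 − 0.6735 = 32.7 %.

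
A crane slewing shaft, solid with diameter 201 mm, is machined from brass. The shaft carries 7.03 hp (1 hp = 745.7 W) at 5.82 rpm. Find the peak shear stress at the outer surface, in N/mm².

ω = 2π·5.82/60 = 0.6095 rad/s, so T = P/ω = 7.03×745.7 / 0.6095 = 8601 N·m.
J = πd⁴/32 = π(0.201)⁴/32 = 1.602×10^-4 m⁴.
τ_max = T·r/J = 8601 × 0.101 / 1.602×10^-4 = 5.394×10^6 Pa.

5.39 N/mm²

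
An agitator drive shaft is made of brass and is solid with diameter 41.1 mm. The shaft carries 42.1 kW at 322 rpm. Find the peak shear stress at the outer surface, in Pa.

9.16e7 Pa

ω = 2π·322/60 = 33.72 rad/s, so T = P/ω = 42.1×10³ / 33.72 = 1249 N·m.
J = πd⁴/32 = π(0.0411)⁴/32 = 2.801×10^-7 m⁴.
τ_max = T·r/J = 1249 × 0.0206 / 2.801×10^-7 = 9.159×10^7 Pa.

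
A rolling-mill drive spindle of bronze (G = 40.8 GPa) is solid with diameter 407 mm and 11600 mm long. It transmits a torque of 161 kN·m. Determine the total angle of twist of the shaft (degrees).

0.974°

J = πd⁴/32 = π(0.407)⁴/32 = 2.694×10^-3 m⁴.
θ = T·L/(G·J) = 161000 × 11.6 / (40.8×10⁹ × 2.694×10^-3) = 0.01699 rad.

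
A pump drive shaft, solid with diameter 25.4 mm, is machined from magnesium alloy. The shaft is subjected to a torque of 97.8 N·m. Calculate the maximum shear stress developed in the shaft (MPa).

J = πd⁴/32 = π(0.0254)⁴/32 = 4.086×10^-8 m⁴.
τ_max = T·r/J = 97.80 × 0.0127 / 4.086×10^-8 = 3.040×10^7 Pa.

30.4 MPa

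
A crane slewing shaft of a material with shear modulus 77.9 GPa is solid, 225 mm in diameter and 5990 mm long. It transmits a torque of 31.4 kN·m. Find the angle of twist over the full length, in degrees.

J = πd⁴/32 = π(0.225)⁴/32 = 2.516×10^-4 m⁴.
θ = T·L/(G·J) = 31400 × 5.99 / (77.9×10⁹ × 2.516×10^-4) = 9.596×10^-3 rad.

0.550°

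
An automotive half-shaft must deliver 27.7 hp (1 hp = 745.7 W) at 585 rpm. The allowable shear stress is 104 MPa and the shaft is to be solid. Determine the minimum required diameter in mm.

ω = 2π·585/60 = 61.26 rad/s, so T = P/ω = 27.7×745.7 / 61.26 = 337.2 N·m.
For a solid shaft τ_max = 16T/(πd³), so d = (16T/(π τ_allow))^(1/3) = (16·337.2/(π·1.04×10^8))^(1/3) = 0.02546 m.

25.5 mm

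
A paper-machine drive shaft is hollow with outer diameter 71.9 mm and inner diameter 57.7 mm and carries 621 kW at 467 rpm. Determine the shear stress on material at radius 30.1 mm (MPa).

249 MPa

ω = 2π·467/60 = 48.90 rad/s, so T = P/ω = 621×10³ / 48.90 = 12700 N·m.
J = π(d_o⁴ − d_i⁴)/32 = π(0.0719⁴ − 0.0577⁴)/32 = 1.536×10^-6 m⁴.
Shear stress varies linearly with radius: τ = T·r/J = 12700 × 0.0301 / 1.536×10^-6 = 2.489×10^8 Pa.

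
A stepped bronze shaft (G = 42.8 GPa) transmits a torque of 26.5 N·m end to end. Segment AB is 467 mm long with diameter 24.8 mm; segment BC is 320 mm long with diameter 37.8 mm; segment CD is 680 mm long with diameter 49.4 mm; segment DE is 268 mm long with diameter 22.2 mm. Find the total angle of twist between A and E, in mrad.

16.5 mrad

J_AB = π(0.0248)⁴/32 = 3.71×10^-8 m⁴; J_BC = π(0.0378)⁴/32 = 2.00×10^-7 m⁴; J_CD = π(0.0494)⁴/32 = 5.85×10^-7 m⁴; J_DE = π(0.0222)⁴/32 = 2.38×10^-8 m⁴.
θ = (T/G)·Σ L_i/J_i = (26.50/42.8×10⁹)·(0.467/3.71×10^-8 + 0.320/2.00×10^-7 + 0.680/5.85×10^-7 + 0.268/2.38×10^-8) = 0.01645 rad.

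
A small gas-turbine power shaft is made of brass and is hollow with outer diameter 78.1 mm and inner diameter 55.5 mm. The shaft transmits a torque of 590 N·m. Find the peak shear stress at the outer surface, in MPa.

8.47 MPa

J = π(d_o⁴ − d_i⁴)/32 = π(0.0781⁴ − 0.0555⁴)/32 = 2.721×10^-6 m⁴.
τ_max = T·r/J = 590.0 × 0.0390 / 2.721×10^-6 = 8.467×10^6 Pa.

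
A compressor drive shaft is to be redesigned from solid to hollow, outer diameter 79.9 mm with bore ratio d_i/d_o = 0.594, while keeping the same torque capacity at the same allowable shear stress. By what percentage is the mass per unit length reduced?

29.3 %

Equal τ_max and T ⇒ the solid shaft needs d_s³ = d_o³(1−k⁴), so d_s = 79.9·(1−0.594⁴)^(1/3) = 76.44 mm.
Area ratio A_h/A_s = d_o²(1−k²)/d_s² = (1−k²)/(1−k⁴)^(2/3) = 0.7071.
Mass saving = 1 − 0.7071 = 29.3 %.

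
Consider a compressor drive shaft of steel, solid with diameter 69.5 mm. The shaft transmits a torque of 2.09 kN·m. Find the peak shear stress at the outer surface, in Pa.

J = πd⁴/32 = π(0.0695)⁴/32 = 2.291×10^-6 m⁴.
τ_max = T·r/J = 2090 × 0.0348 / 2.291×10^-6 = 3.171×10^7 Pa.

3.17e7 Pa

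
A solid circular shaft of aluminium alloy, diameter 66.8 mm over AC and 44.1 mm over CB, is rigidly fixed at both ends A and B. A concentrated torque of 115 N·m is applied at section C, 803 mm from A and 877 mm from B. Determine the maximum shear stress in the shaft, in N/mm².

1.67 N/mm²

Compatibility: T_A·a/J_AC = T_B·b/J_CB with T_A + T_B = T₀.
J_AC = 1.95×10^-6 m⁴, J_CB = 3.71×10^-7 m⁴, so T_A = T₀·(J_AC/a)/((J_AC/a)+(J_CB/b)) = 97.96 N·m, T_B = 17.04 N·m.
τ in each portion: τ_AC = 1.67×10^6 Pa, τ_CB = 1.01×10^6 Pa; maximum is in AC.
τ_max = T_AC·r/J = 97.96·0.0334/1.95×10^-6 = 1.674×10^6 Pa.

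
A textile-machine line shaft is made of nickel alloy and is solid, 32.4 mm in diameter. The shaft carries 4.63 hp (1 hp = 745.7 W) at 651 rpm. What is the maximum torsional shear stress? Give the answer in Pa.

7.58e6 Pa

ω = 2π·651/60 = 68.17 rad/s, so T = P/ω = 4.63×745.7 / 68.17 = 50.64 N·m.
J = πd⁴/32 = π(0.0324)⁴/32 = 1.082×10^-7 m⁴.
τ_max = T·r/J = 50.64 × 0.0162 / 1.082×10^-7 = 7.584×10^6 Pa.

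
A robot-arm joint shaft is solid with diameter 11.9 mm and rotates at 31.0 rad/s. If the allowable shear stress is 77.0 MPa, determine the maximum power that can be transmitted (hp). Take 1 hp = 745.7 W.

J = πd⁴/32 = π(0.0119)⁴/32 = 1.969×10^-9 m⁴.
T_max = τ_allow·J/r = 7.70×10^7 × 1.969×10^-9 / 0.00595 = 25.48 N·m.
ω = 31.0 rad/s, so P_max = T_max·ω = 789.8 W.

1.06 hp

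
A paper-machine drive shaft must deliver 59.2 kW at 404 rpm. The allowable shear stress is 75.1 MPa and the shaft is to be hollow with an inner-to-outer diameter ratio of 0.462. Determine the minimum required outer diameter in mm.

46.3 mm

ω = 2π·404/60 = 42.31 rad/s, so T = P/ω = 59.2×10³ / 42.31 = 1399 N·m.
For a hollow shaft with d_i/d_o = 0.462: τ_max = 16T/(π d_o³ (1−k⁴)), so d_o = [16T/(π τ_allow (1−k⁴))]^(1/3) = [16·1399/(π·7.51×10^7·0.9544)]^(1/3) = 0.04633 m.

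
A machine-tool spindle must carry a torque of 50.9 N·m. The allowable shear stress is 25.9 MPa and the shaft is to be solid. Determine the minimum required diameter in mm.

For a solid shaft τ_max = 16T/(πd³), so d = (16T/(π τ_allow))^(1/3) = (16·50.90/(π·2.59×10^7))^(1/3) = 0.02155 m.

21.6 mm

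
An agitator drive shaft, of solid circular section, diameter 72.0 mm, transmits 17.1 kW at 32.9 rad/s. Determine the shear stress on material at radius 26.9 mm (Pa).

5.30e6 Pa

ω = 32.9 rad/s, so T = P/ω = 17.1×10³ / 32.90 = 519.8 N·m.
J = πd⁴/32 = π(0.0720)⁴/32 = 2.638×10^-6 m⁴.
Shear stress varies linearly with radius: τ = T·r/J = 519.8 × 0.0269 / 2.638×10^-6 = 5.299×10^6 Pa.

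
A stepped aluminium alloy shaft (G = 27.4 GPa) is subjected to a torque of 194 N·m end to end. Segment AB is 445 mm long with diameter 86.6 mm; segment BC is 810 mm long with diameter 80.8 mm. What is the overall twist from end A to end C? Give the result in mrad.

1.94 mrad

J_AB = π(0.0866)⁴/32 = 5.52×10^-6 m⁴; J_BC = π(0.0808)⁴/32 = 4.18×10^-6 m⁴.
θ = (T/G)·Σ L_i/J_i = (194.0/27.4×10⁹)·(0.445/5.52×10^-6 + 0.810/4.18×10^-6) = 1.941×10^-3 rad.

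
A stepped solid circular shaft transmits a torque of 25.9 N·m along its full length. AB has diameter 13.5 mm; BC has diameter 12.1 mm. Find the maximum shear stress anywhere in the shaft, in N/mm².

74.5 N/mm²

Under the same torque, τ_max = 16T/(πd³) is largest where d is smallest — segment BC (d = 12.1 mm).
τ_max = 16·25.90/(π·(0.0121)³) = 7.446×10^7 Pa.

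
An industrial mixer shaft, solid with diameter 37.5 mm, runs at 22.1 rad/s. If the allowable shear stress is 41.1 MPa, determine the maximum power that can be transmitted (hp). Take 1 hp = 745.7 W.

12.6 hp

J = πd⁴/32 = π(0.0375)⁴/32 = 1.941×10^-7 m⁴.
T_max = τ_allow·J/r = 4.11×10^7 × 1.941×10^-7 / 0.0187 = 425.6 N·m.
ω = 22.1 rad/s, so P_max = T_max·ω = 9405 W.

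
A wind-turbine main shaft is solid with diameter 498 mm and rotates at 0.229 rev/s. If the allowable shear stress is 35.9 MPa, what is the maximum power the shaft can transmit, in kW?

J = πd⁴/32 = π(0.498)⁴/32 = 6.038×10^-3 m⁴.
T_max = τ_allow·J/r = 3.59×10^7 × 6.038×10^-3 / 0.249 = 870600 N·m.
ω = 2π·0.229 = 1.439 rad/s, so P_max = T_max·ω = 1.253×10^6 W.

1250 kW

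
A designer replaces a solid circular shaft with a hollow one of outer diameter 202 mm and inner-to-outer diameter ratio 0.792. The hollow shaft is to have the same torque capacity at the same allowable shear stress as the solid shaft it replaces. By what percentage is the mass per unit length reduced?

48.0 %

Equal τ_max and T ⇒ the solid shaft needs d_s³ = d_o³(1−k⁴), so d_s = 202·(1−0.792⁴)^(1/3) = 171.0 mm.
Area ratio A_h/A_s = d_o²(1−k²)/d_s² = (1−k²)/(1−k⁴)^(2/3) = 0.5202.
Mass saving = 1 − 0.5202 = 48.0 %.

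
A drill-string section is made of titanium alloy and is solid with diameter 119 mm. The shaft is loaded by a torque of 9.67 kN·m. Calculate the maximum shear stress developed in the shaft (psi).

4240 psi

J = πd⁴/32 = π(0.119)⁴/32 = 1.969×10^-5 m⁴.
τ_max = T·r/J = 9670 × 0.0595 / 1.969×10^-5 = 2.923×10^7 Pa.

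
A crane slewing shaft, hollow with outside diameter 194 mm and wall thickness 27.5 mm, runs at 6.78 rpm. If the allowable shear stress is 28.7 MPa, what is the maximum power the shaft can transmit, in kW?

J = π(d_o⁴ − d_i⁴)/32 = π(0.194⁴ − 0.139⁴)/32 = 1.024×10^-4 m⁴.
T_max = τ_allow·J/r = 2.87×10^7 × 1.024×10^-4 / 0.0970 = 30300 N·m.
ω = 2π·6.78/60 = 0.7100 rad/s, so P_max = T_max·ω = 2.151×10^4 W.

21.5 kW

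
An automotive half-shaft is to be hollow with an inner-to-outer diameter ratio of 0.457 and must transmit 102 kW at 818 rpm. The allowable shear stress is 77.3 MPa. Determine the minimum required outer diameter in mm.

ω = 2π·818/60 = 85.66 rad/s, so T = P/ω = 102×10³ / 85.66 = 1191 N·m.
For a hollow shaft with d_i/d_o = 0.457: τ_max = 16T/(π d_o³ (1−k⁴)), so d_o = [16T/(π τ_allow (1−k⁴))]^(1/3) = [16·1191/(π·7.73×10^7·0.9564)]^(1/3) = 0.04345 m.

43.5 mm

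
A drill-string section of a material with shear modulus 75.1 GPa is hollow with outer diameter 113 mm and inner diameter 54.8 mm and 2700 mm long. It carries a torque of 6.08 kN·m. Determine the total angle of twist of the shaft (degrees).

0.828°

J = π(d_o⁴ − d_i⁴)/32 = π(0.113⁴ − 0.0548⁴)/32 = 1.512×10^-5 m⁴.
θ = T·L/(G·J) = 6080 × 2.70 / (75.1×10⁹ × 1.512×10^-5) = 0.01446 rad.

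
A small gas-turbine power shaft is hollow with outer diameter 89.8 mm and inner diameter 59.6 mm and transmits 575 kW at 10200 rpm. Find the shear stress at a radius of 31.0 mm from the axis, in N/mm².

ω = 2π·10200/60 = 1068 rad/s, so T = P/ω = 575×10³ / 1068 = 538.3 N·m.
J = π(d_o⁴ − d_i⁴)/32 = π(0.0898⁴ − 0.0596⁴)/32 = 5.145×10^-6 m⁴.
Shear stress varies linearly with radius: τ = T·r/J = 538.3 × 0.0310 / 5.145×10^-6 = 3.243×10^6 Pa.

3.24 N/mm²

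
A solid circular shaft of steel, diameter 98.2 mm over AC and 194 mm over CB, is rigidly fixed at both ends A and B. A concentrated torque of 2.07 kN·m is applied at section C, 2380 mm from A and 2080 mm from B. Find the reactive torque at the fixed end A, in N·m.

Compatibility: T_A·a/J_AC = T_B·b/J_CB with T_A + T_B = T₀.
J_AC = 9.13×10^-6 m⁴, J_CB = 1.39×10^-4 m⁴, so T_A = T₀·(J_AC/a)/((J_AC/a)+(J_CB/b)) = 112.3 N·m, T_B = 1958 N·m.

112 N·m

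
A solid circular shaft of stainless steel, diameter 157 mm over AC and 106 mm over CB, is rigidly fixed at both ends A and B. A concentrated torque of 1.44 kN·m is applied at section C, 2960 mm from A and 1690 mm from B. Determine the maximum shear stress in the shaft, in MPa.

Compatibility: T_A·a/J_AC = T_B·b/J_CB with T_A + T_B = T₀.
J_AC = 5.96×10^-5 m⁴, J_CB = 1.24×10^-5 m⁴, so T_A = T₀·(J_AC/a)/((J_AC/a)+(J_CB/b)) = 1056 N·m, T_B = 384.2 N·m.
τ in each portion: τ_AC = 1.39×10^6 Pa, τ_CB = 1.64×10^6 Pa; maximum is in CB.
τ_max = T_CB·r/J = 384.2·0.0530/1.24×10^-5 = 1.643×10^6 Pa.

1.64 MPa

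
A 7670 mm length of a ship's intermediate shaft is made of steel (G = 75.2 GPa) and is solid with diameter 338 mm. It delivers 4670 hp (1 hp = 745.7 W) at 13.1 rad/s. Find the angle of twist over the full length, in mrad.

ω = 13.1 rad/s, so T = P/ω = 4670×745.7 / 13.10 = 265800 N·m.
J = πd⁴/32 = π(0.338)⁴/32 = 1.281×10^-3 m⁴.
θ = T·L/(G·J) = 265800 × 7.67 / (75.2×10⁹ × 1.281×10^-3) = 0.02116 rad.

21.2 mrad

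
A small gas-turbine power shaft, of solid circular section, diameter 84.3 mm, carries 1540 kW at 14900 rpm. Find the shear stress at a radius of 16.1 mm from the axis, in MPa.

ω = 2π·14900/60 = 1560 rad/s, so T = P/ω = 1540×10³ / 1560 = 987.0 N·m.
J = πd⁴/32 = π(0.0843)⁴/32 = 4.958×10^-6 m⁴.
Shear stress varies linearly with radius: τ = T·r/J = 987.0 × 0.0161 / 4.958×10^-6 = 3.205×10^6 Pa.

3.20 MPa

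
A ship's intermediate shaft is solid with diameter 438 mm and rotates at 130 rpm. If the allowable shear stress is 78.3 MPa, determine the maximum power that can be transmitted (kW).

17600 kW

J = πd⁴/32 = π(0.438)⁴/32 = 3.613×10^-3 m⁴.
T_max = τ_allow·J/r = 7.83×10^7 × 3.613×10^-3 / 0.219 = 1.292e6 N·m.
ω = 2π·130/60 = 13.61 rad/s, so P_max = T_max·ω = 1.759×10^7 W.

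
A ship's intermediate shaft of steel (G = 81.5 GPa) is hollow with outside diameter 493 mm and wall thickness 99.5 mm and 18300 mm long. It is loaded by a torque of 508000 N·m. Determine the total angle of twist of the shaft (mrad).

J = π(d_o⁴ − d_i⁴)/32 = π(0.493⁴ − 0.294⁴)/32 = 5.066×10^-3 m⁴.
θ = T·L/(G·J) = 508000 × 18.3 / (81.5×10⁹ × 5.066×10^-3) = 0.02252 rad.

22.5 mrad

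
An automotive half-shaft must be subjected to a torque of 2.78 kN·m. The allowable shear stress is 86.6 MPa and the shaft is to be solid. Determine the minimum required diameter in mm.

For a solid shaft τ_max = 16T/(πd³), so d = (16T/(π τ_allow))^(1/3) = (16·2780/(π·8.66×10^7))^(1/3) = 0.05468 m.

54.7 mm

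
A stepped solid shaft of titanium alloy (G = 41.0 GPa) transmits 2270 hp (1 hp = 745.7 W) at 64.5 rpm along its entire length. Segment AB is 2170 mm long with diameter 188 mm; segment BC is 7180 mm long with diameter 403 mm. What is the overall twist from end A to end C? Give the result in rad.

ω = 2π·64.5/60 = 6.754 rad/s, so T = P/ω = 2270×745.7 / 6.754 = 250600 N·m.
J_AB = π(0.188)⁴/32 = 1.23×10^-4 m⁴; J_BC = π(0.403)⁴/32 = 2.59×10^-3 m⁴.
θ = (T/G)·Σ L_i/J_i = (250600/41.0×10⁹)·(2.17/1.23×10^-4 + 7.18/2.59×10^-3) = 0.1251 rad.

0.125 rad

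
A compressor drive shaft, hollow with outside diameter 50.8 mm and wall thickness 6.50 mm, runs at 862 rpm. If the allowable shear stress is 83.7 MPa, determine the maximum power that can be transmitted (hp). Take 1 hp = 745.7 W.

181 hp

J = π(d_o⁴ − d_i⁴)/32 = π(0.0508⁴ − 0.0378⁴)/32 = 4.534×10^-7 m⁴.
T_max = τ_allow·J/r = 8.37×10^7 × 4.534×10^-7 / 0.0254 = 1494 N·m.
ω = 2π·862/60 = 90.27 rad/s, so P_max = T_max·ω = 1.349×10^5 W.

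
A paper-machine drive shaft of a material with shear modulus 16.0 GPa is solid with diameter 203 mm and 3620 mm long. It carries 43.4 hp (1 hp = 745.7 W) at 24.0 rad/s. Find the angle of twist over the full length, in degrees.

ω = 24.0 rad/s, so T = P/ω = 43.4×745.7 / 24.00 = 1348 N·m.
J = πd⁴/32 = π(0.203)⁴/32 = 1.667×10^-4 m⁴.
θ = T·L/(G·J) = 1348 × 3.62 / (16.0×10⁹ × 1.667×10^-4) = 1.830×10^-3 rad.

0.105°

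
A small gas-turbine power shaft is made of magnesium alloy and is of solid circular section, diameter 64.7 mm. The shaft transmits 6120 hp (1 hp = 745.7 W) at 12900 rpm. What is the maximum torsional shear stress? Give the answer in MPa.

ω = 2π·12900/60 = 1351 rad/s, so T = P/ω = 6120×745.7 / 1351 = 3378 N·m.
J = πd⁴/32 = π(0.0647)⁴/32 = 1.720×10^-6 m⁴.
τ_max = T·r/J = 3378 × 0.0324 / 1.720×10^-6 = 6.353×10^7 Pa.

63.5 MPa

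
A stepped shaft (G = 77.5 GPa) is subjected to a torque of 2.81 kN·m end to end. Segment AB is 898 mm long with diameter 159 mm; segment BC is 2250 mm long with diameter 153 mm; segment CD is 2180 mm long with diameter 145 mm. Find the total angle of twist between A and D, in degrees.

J_AB = π(0.159)⁴/32 = 6.27×10^-5 m⁴; J_BC = π(0.153)⁴/32 = 5.38×10^-5 m⁴; J_CD = π(0.145)⁴/32 = 4.34×10^-5 m⁴.
θ = (T/G)·Σ L_i/J_i = (2810/77.5×10⁹)·(0.898/6.27×10^-5 + 2.25/5.38×10^-5 + 2.18/4.34×10^-5) = 3.857×10^-3 rad.

0.221°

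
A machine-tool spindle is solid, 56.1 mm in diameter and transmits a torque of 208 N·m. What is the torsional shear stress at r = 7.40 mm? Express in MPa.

1.58 MPa

J = πd⁴/32 = π(0.0561)⁴/32 = 9.724×10^-7 m⁴.
Shear stress varies linearly with radius: τ = T·r/J = 208.0 × 0.00740 / 9.724×10^-7 = 1.583×10^6 Pa.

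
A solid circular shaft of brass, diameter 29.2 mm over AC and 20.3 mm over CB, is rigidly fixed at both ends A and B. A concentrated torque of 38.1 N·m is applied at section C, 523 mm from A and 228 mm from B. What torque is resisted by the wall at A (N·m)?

Compatibility: T_A·a/J_AC = T_B·b/J_CB with T_A + T_B = T₀.
J_AC = 7.14×10^-8 m⁴, J_CB = 1.67×10^-8 m⁴, so T_A = T₀·(J_AC/a)/((J_AC/a)+(J_CB/b)) = 24.81 N·m, T_B = 13.29 N·m.

24.8 N·m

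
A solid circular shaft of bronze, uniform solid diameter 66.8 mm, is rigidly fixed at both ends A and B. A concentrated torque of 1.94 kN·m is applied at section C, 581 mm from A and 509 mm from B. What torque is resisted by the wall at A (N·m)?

With uniform GJ and both ends fixed, compatibility θ_AC = θ_CB gives T_A·a = T_B·b, together with T_A + T_B = T₀.
T_A = T₀·b/(a+b) = 1940·509/1090 = 905.9 N·m; T_B = 1034 N·m.

906 N·m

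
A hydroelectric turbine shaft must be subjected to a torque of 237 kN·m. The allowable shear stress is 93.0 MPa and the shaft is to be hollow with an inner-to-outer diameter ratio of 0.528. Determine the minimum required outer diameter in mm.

241 mm

For a hollow shaft with d_i/d_o = 0.528: τ_max = 16T/(π d_o³ (1−k⁴)), so d_o = [16T/(π τ_allow (1−k⁴))]^(1/3) = [16·237000/(π·9.30×10^7·0.9223)]^(1/3) = 0.2414 m.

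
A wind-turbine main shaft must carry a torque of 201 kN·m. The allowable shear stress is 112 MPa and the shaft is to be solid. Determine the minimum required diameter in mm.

For a solid shaft τ_max = 16T/(πd³), so d = (16T/(π τ_allow))^(1/3) = (16·201000/(π·1.12×10^8))^(1/3) = 0.2091 m.

209 mm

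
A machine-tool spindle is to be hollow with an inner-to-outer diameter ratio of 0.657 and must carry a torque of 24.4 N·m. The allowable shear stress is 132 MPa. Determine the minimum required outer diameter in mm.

10.5 mm

For a hollow shaft with d_i/d_o = 0.657: τ_max = 16T/(π d_o³ (1−k⁴)), so d_o = [16T/(π τ_allow (1−k⁴))]^(1/3) = [16·24.40/(π·1.32×10^8·0.8137)]^(1/3) = 0.01050 m.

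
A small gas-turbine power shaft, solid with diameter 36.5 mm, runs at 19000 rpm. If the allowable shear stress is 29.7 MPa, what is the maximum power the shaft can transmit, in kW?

564 kW

J = πd⁴/32 = π(0.0365)⁴/32 = 1.742×10^-7 m⁴.
T_max = τ_allow·J/r = 2.97×10^7 × 1.742×10^-7 / 0.0182 = 283.6 N·m.
ω = 2π·19000/60 = 1990 rad/s, so P_max = T_max·ω = 5.642×10^5 W.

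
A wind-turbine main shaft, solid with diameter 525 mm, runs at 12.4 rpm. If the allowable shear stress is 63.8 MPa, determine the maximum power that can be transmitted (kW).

J = πd⁴/32 = π(0.525)⁴/32 = 7.458×10^-3 m⁴.
T_max = τ_allow·J/r = 6.38×10^7 × 7.458×10^-3 / 0.263 = 1.813e6 N·m.
ω = 2π·12.4/60 = 1.299 rad/s, so P_max = T_max·ω = 2.354×10^6 W.

2350 kW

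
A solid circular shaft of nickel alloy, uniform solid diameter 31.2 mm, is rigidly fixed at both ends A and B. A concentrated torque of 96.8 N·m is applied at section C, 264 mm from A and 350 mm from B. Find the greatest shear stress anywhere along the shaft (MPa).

9.25 MPa

With uniform GJ and both ends fixed, compatibility θ_AC = θ_CB gives T_A·a = T_B·b, together with T_A + T_B = T₀.
T_A = T₀·b/(a+b) = 96.80·350/614.0 = 55.18 N·m; T_B = 41.62 N·m.
τ in each portion: τ_AC = 9.25×10^6 Pa, τ_CB = 6.98×10^6 Pa; maximum is in AC.
τ_max = T_AC·r/J = 55.18·0.0156/9.30×10^-8 = 9.253×10^6 Pa.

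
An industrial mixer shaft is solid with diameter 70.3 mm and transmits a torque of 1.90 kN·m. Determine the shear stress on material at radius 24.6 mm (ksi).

2.83 ksi

J = πd⁴/32 = π(0.0703)⁴/32 = 2.398×10^-6 m⁴.
Shear stress varies linearly with radius: τ = T·r/J = 1900 × 0.0246 / 2.398×10^-6 = 1.949×10^7 Pa.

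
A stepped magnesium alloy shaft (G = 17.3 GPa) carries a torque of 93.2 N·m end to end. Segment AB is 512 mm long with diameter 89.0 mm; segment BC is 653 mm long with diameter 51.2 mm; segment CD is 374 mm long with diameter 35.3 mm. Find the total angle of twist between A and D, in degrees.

J_AB = π(0.0890)⁴/32 = 6.16×10^-6 m⁴; J_BC = π(0.0512)⁴/32 = 6.75×10^-7 m⁴; J_CD = π(0.0353)⁴/32 = 1.52×10^-7 m⁴.
θ = (T/G)·Σ L_i/J_i = (93.20/17.3×10⁹)·(0.512/6.16×10^-6 + 0.653/6.75×10^-7 + 0.374/1.52×10^-7) = 0.01888 rad.

1.08°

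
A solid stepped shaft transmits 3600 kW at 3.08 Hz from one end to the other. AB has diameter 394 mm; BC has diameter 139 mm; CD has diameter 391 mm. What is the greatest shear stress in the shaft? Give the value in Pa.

ω = 2π·3.08 = 19.35 rad/s, so T = P/ω = 3600×10³ / 19.35 = 186000 N·m.
Under the same torque, τ_max = 16T/(πd³) is largest where d is smallest — segment BC (d = 139 mm).
τ_max = 16·186000/(π·(0.139)³) = 3.528×10^8 Pa.

3.53e8 Pa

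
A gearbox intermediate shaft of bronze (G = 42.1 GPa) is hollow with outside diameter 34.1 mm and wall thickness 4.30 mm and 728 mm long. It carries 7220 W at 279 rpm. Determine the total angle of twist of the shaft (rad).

0.0468 rad

ω = 2π·279/60 = 29.22 rad/s, so T = P/ω = 7220 / 29.22 = 247.1 N·m.
J = π(d_o⁴ − d_i⁴)/32 = π(0.0341⁴ − 0.0255⁴)/32 = 9.123×10^-8 m⁴.
θ = T·L/(G·J) = 247.1 × 0.728 / (42.1×10⁹ × 9.123×10^-8) = 0.04684 rad.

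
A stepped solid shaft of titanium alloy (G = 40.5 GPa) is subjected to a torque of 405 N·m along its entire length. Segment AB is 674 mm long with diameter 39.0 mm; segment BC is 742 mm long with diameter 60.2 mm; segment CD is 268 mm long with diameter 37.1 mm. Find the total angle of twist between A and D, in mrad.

J_AB = π(0.0390)⁴/32 = 2.27×10^-7 m⁴; J_BC = π(0.0602)⁴/32 = 1.29×10^-6 m⁴; J_CD = π(0.0371)⁴/32 = 1.86×10^-7 m⁴.
θ = (T/G)·Σ L_i/J_i = (405.0/40.5×10⁹)·(0.674/2.27×10^-7 + 0.742/1.29×10^-6 + 0.268/1.86×10^-7) = 0.04984 rad.

49.8 mrad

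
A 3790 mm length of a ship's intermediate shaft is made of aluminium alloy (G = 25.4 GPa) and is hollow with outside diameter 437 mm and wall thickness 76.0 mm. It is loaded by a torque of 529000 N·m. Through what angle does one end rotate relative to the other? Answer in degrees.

1.54°

J = π(d_o⁴ − d_i⁴)/32 = π(0.437⁴ − 0.285⁴)/32 = 2.933×10^-3 m⁴.
θ = T·L/(G·J) = 529000 × 3.79 / (25.4×10⁹ × 2.933×10^-3) = 0.02692 rad.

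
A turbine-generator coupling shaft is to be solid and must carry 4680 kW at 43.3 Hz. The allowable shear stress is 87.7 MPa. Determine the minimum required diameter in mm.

ω = 2π·43.3 = 272.1 rad/s, so T = P/ω = 4680×10³ / 272.1 = 17200 N·m.
For a solid shaft τ_max = 16T/(πd³), so d = (16T/(π τ_allow))^(1/3) = (16·17200/(π·8.77×10^7))^(1/3) = 0.09997 m.

100 mm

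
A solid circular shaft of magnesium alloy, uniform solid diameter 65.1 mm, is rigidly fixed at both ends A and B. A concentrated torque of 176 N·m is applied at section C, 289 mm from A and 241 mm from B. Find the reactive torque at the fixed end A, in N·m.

With uniform GJ and both ends fixed, compatibility θ_AC = θ_CB gives T_A·a = T_B·b, together with T_A + T_B = T₀.
T_A = T₀·b/(a+b) = 176.0·241/530.0 = 80.03 N·m; T_B = 95.97 N·m.

80.0 N·m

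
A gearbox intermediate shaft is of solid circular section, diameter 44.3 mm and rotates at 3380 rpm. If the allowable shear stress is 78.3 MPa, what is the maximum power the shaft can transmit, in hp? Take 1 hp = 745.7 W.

J = πd⁴/32 = π(0.0443)⁴/32 = 3.781×10^-7 m⁴.
T_max = τ_allow·J/r = 7.83×10^7 × 3.781×10^-7 / 0.0221 = 1337 N·m.
ω = 2π·3380/60 = 354.0 rad/s, so P_max = T_max·ω = 4.731×10^5 W.

634 hp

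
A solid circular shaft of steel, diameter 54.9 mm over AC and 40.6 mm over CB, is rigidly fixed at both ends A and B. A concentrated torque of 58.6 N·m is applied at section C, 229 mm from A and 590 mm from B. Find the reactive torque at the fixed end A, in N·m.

52.5 N·m

Compatibility: T_A·a/J_AC = T_B·b/J_CB with T_A + T_B = T₀.
J_AC = 8.92×10^-7 m⁴, J_CB = 2.67×10^-7 m⁴, so T_A = T₀·(J_AC/a)/((J_AC/a)+(J_CB/b)) = 52.50 N·m, T_B = 6.095 N·m.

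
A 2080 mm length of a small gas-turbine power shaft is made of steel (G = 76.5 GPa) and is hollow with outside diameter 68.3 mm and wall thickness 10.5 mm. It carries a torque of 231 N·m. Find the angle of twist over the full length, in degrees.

J = π(d_o⁴ − d_i⁴)/32 = π(0.0683⁴ − 0.0473⁴)/32 = 1.645×10^-6 m⁴.
θ = T·L/(G·J) = 231.0 × 2.08 / (76.5×10⁹ × 1.645×10^-6) = 3.818×10^-3 rad.

0.219°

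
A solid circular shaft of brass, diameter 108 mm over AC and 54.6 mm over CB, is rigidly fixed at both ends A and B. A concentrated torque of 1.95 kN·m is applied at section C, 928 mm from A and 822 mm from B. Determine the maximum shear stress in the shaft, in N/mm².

7.34 N/mm²

Compatibility: T_A·a/J_AC = T_B·b/J_CB with T_A + T_B = T₀.
J_AC = 1.34×10^-5 m⁴, J_CB = 8.73×10^-7 m⁴, so T_A = T₀·(J_AC/a)/((J_AC/a)+(J_CB/b)) = 1816 N·m, T_B = 133.9 N·m.
τ in each portion: τ_AC = 7.34×10^6 Pa, τ_CB = 4.19×10^6 Pa; maximum is in AC.
τ_max = T_AC·r/J = 1816·0.0540/1.34×10^-5 = 7.342×10^6 Pa.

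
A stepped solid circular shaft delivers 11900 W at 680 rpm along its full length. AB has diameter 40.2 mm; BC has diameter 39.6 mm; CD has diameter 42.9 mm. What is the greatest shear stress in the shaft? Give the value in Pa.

ω = 2π·680/60 = 71.21 rad/s, so T = P/ω = 11900 / 71.21 = 167.1 N·m.
Under the same torque, τ_max = 16T/(πd³) is largest where d is smallest — segment BC (d = 39.6 mm).
τ_max = 16·167.1/(π·(0.0396)³) = 1.371×10^7 Pa.

1.37e7 Pa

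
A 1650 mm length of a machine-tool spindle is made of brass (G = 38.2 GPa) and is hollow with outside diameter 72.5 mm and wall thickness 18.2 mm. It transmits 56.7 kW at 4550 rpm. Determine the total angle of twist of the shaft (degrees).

ω = 2π·4550/60 = 476.5 rad/s, so T = P/ω = 56.7×10³ / 476.5 = 119.0 N·m.
J = π(d_o⁴ − d_i⁴)/32 = π(0.0725⁴ − 0.0361⁴)/32 = 2.546×10^-6 m⁴.
θ = T·L/(G·J) = 119.0 × 1.65 / (38.2×10⁹ × 2.546×10^-6) = 2.019×10^-3 rad.

0.116°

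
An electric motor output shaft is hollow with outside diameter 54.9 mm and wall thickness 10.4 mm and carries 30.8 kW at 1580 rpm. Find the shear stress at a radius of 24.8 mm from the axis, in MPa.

ω = 2π·1580/60 = 165.5 rad/s, so T = P/ω = 30.8×10³ / 165.5 = 186.2 N·m.
J = π(d_o⁴ − d_i⁴)/32 = π(0.0549⁴ − 0.0341⁴)/32 = 7.591×10^-7 m⁴.
Shear stress varies linearly with radius: τ = T·r/J = 186.2 × 0.0248 / 7.591×10^-7 = 6.082×10^6 Pa.

6.08 MPa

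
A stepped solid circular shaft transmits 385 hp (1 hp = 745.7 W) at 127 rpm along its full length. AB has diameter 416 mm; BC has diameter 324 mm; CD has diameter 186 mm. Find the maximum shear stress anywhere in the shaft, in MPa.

17.1 MPa

ω = 2π·127/60 = 13.30 rad/s, so T = P/ω = 385×745.7 / 13.30 = 21590 N·m.
Under the same torque, τ_max = 16T/(πd³) is largest where d is smallest — segment CD (d = 186 mm).
τ_max = 16·21590/(π·(0.186)³) = 1.709×10^7 Pa.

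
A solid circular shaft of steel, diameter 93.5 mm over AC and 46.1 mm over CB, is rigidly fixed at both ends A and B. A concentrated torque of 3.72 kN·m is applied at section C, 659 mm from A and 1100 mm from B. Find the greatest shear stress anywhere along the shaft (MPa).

22.4 MPa

Compatibility: T_A·a/J_AC = T_B·b/J_CB with T_A + T_B = T₀.
J_AC = 7.50×10^-6 m⁴, J_CB = 4.43×10^-7 m⁴, so T_A = T₀·(J_AC/a)/((J_AC/a)+(J_CB/b)) = 3593 N·m, T_B = 127.2 N·m.
τ in each portion: τ_AC = 2.24×10^7 Pa, τ_CB = 6.61×10^6 Pa; maximum is in AC.
τ_max = T_AC·r/J = 3593·0.0467/7.50×10^-6 = 2.239×10^7 Pa.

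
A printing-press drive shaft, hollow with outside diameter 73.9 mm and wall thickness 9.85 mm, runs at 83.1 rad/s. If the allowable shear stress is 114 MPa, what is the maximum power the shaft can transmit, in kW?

J = π(d_o⁴ − d_i⁴)/32 = π(0.0739⁴ − 0.0542⁴)/32 = 2.081×10^-6 m⁴.
T_max = τ_allow·J/r = 1.14×10^8 × 2.081×10^-6 / 0.0370 = 6420 N·m.
ω = 83.1 rad/s, so P_max = T_max·ω = 5.335×10^5 W.

533 kW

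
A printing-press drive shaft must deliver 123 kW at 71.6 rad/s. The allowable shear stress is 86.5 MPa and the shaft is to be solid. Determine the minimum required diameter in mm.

46.6 mm

ω = 71.6 rad/s, so T = P/ω = 123×10³ / 71.60 = 1718 N·m.
For a solid shaft τ_max = 16T/(πd³), so d = (16T/(π τ_allow))^(1/3) = (16·1718/(π·8.65×10^7))^(1/3) = 0.04659 m.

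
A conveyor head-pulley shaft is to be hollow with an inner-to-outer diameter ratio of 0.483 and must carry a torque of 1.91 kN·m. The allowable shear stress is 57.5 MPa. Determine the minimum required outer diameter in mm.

For a hollow shaft with d_i/d_o = 0.483: τ_max = 16T/(π d_o³ (1−k⁴)), so d_o = [16T/(π τ_allow (1−k⁴))]^(1/3) = [16·1910/(π·5.75×10^7·0.9456)]^(1/3) = 0.05635 m.

56.3 mm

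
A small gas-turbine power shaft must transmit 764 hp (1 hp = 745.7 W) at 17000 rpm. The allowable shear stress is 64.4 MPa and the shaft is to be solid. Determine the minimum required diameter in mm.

29.4 mm

ω = 2π·17000/60 = 1780 rad/s, so T = P/ω = 764×745.7 / 1780 = 320.0 N·m.
For a solid shaft τ_max = 16T/(πd³), so d = (16T/(π τ_allow))^(1/3) = (16·320.0/(π·6.44×10^7))^(1/3) = 0.02936 m.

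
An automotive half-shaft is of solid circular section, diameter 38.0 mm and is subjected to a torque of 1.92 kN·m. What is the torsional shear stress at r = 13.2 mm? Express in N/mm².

124 N/mm²

J = πd⁴/32 = π(0.0380)⁴/32 = 2.047×10^-7 m⁴.
Shear stress varies linearly with radius: τ = T·r/J = 1920 × 0.0132 / 2.047×10^-7 = 1.238×10^8 Pa.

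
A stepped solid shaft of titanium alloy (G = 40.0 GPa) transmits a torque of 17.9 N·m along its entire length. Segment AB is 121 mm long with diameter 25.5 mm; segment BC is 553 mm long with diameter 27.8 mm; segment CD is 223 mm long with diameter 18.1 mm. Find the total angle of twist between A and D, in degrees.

0.859°

J_AB = π(0.0255)⁴/32 = 4.15×10^-8 m⁴; J_BC = π(0.0278)⁴/32 = 5.86×10^-8 m⁴; J_CD = π(0.0181)⁴/32 = 1.05×10^-8 m⁴.
θ = (T/G)·Σ L_i/J_i = (17.90/40.0×10⁹)·(0.121/4.15×10^-8 + 0.553/5.86×10^-8 + 0.223/1.05×10^-8) = 0.01500 rad.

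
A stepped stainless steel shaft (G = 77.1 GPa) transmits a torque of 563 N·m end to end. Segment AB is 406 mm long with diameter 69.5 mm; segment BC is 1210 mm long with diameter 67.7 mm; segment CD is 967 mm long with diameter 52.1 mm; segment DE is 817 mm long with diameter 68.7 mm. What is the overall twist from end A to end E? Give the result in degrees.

1.04°

J_AB = π(0.0695)⁴/32 = 2.29×10^-6 m⁴; J_BC = π(0.0677)⁴/32 = 2.06×10^-6 m⁴; J_CD = π(0.0521)⁴/32 = 7.23×10^-7 m⁴; J_DE = π(0.0687)⁴/32 = 2.19×10^-6 m⁴.
θ = (T/G)·Σ L_i/J_i = (563.0/77.1×10⁹)·(0.406/2.29×10^-6 + 1.21/2.06×10^-6 + 0.967/7.23×10^-7 + 0.817/2.19×10^-6) = 0.01807 rad.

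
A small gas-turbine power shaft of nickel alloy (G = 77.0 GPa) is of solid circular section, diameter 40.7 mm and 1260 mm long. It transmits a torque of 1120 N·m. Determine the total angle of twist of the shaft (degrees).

J = πd⁴/32 = π(0.0407)⁴/32 = 2.694×10^-7 m⁴.
θ = T·L/(G·J) = 1120 × 1.26 / (77.0×10⁹ × 2.694×10^-7) = 0.06803 rad.

3.90°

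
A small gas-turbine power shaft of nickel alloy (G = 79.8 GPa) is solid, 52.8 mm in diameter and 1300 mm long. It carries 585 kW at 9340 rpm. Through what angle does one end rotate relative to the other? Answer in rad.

ω = 2π·9340/60 = 978.1 rad/s, so T = P/ω = 585×10³ / 978.1 = 598.1 N·m.
J = πd⁴/32 = π(0.0528)⁴/32 = 7.630×10^-7 m⁴.
θ = T·L/(G·J) = 598.1 × 1.30 / (79.8×10⁹ × 7.630×10^-7) = 0.01277 rad.

0.0128 rad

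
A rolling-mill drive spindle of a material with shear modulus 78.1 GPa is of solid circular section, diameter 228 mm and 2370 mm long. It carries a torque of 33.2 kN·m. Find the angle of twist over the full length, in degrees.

0.218°

J = πd⁴/32 = π(0.228)⁴/32 = 2.653×10^-4 m⁴.
θ = T·L/(G·J) = 33200 × 2.37 / (78.1×10⁹ × 2.653×10^-4) = 3.797×10^-3 rad.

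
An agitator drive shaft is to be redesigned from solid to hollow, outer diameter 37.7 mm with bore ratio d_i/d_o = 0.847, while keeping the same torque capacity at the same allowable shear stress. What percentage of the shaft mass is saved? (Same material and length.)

Equal τ_max and T ⇒ the solid shaft needs d_s³ = d_o³(1−k⁴), so d_s = 37.7·(1−0.847⁴)^(1/3) = 29.63 mm.
Area ratio A_h/A_s = d_o²(1−k²)/d_s² = (1−k²)/(1−k⁴)^(2/3) = 0.4576.
Mass saving = 1 − 0.4576 = 54.2 %.

54.2 %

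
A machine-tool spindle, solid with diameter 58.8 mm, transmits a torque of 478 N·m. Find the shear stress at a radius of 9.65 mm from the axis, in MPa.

3.93 MPa

J = πd⁴/32 = π(0.0588)⁴/32 = 1.174×10^-6 m⁴.
Shear stress varies linearly with radius: τ = T·r/J = 478.0 × 0.00965 / 1.174×10^-6 = 3.930×10^6 Pa.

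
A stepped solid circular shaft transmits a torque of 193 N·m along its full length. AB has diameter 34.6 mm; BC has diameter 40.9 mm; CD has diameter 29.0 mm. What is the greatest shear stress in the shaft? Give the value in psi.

Under the same torque, τ_max = 16T/(πd³) is largest where d is smallest — segment CD (d = 29.0 mm).
τ_max = 16·193.0/(π·(0.0290)³) = 4.030×10^7 Pa.

5850 psi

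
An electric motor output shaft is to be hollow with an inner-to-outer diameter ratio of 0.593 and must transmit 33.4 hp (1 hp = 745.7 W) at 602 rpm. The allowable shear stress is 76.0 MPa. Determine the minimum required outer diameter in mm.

ω = 2π·602/60 = 63.04 rad/s, so T = P/ω = 33.4×745.7 / 63.04 = 395.1 N·m.
For a hollow shaft with d_i/d_o = 0.593: τ_max = 16T/(π d_o³ (1−k⁴)), so d_o = [16T/(π τ_allow (1−k⁴))]^(1/3) = [16·395.1/(π·7.60×10^7·0.8763)]^(1/3) = 0.03115 m.

31.1 mm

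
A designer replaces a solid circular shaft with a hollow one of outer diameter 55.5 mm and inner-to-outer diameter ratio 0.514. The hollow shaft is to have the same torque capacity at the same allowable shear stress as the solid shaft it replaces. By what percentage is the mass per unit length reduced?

22.8 %

Equal τ_max and T ⇒ the solid shaft needs d_s³ = d_o³(1−k⁴), so d_s = 55.5·(1−0.514⁴)^(1/3) = 54.18 mm.
Area ratio A_h/A_s = d_o²(1−k²)/d_s² = (1−k²)/(1−k⁴)^(2/3) = 0.7722.
Mass saving = 1 − 0.7722 = 22.8 %.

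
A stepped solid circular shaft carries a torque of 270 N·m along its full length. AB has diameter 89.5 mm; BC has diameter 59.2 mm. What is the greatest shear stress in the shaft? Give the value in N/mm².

6.63 N/mm²

Under the same torque, τ_max = 16T/(πd³) is largest where d is smallest — segment BC (d = 59.2 mm).
τ_max = 16·270.0/(π·(0.0592)³) = 6.628×10^6 Pa.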